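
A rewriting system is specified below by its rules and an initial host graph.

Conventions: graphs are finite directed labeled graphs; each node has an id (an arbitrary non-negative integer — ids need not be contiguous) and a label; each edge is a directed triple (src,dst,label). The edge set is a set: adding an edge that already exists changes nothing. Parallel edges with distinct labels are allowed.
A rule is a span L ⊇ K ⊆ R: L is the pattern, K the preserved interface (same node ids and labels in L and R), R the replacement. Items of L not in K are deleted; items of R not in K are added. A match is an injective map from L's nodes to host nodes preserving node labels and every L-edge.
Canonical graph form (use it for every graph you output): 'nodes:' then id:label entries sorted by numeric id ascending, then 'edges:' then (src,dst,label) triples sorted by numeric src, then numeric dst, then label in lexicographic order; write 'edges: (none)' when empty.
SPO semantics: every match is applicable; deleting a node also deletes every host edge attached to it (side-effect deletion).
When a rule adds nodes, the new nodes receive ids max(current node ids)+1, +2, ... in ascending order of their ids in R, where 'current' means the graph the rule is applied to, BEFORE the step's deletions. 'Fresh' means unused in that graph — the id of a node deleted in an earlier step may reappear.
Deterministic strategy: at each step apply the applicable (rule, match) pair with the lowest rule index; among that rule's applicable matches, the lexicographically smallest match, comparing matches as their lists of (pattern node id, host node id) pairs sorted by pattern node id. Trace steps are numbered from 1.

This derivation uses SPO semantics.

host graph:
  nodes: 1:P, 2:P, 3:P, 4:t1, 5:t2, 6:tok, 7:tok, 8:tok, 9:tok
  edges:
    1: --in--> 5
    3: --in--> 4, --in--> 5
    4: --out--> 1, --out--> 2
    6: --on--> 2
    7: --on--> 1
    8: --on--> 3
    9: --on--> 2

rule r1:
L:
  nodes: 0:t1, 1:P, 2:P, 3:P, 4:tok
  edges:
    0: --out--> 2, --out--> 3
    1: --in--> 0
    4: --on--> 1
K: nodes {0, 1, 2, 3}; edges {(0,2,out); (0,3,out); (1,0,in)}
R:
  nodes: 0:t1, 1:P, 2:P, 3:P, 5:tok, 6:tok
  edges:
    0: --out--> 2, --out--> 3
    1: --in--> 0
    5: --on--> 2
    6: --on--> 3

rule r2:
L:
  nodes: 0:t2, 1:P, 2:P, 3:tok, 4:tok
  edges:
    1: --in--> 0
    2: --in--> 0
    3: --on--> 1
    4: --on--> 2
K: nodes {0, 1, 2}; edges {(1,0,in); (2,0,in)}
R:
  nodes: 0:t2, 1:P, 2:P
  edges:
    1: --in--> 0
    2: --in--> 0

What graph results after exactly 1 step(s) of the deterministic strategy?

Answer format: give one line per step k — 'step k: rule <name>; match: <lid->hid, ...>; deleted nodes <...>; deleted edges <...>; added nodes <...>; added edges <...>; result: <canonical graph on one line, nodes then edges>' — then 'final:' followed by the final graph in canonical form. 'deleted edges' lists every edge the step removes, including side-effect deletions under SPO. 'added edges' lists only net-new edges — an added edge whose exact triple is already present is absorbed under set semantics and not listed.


step 1: rule r1; match: 0->4, 1->3, 2->1, 3->2, 4->8; deleted nodes 8; deleted edges (8,3,on); added nodes 10, 11; added edges (10,1,on); (11,2,on); result: nodes: 1:P, 2:P, 3:P, 4:t1, 5:t2, 6:tok, 7:tok, 9:tok, 10:tok, 11:tok edges: (1,5,in); (3,4,in); (3,5,in); (4,1,out); (4,2,out); (6,2,on); (7,1,on); (9,2,on); (10,1,on); (11,2,on)
final:
nodes: 1:P, 2:P, 3:P, 4:t1, 5:t2, 6:tok, 7:tok, 9:tok, 10:tok, 11:tok
edges: (1,5,in); (3,4,in); (3,5,in); (4,1,out); (4,2,out); (6,2,on); (7,1,on); (9,2,on); (10,1,on); (11,2,on)


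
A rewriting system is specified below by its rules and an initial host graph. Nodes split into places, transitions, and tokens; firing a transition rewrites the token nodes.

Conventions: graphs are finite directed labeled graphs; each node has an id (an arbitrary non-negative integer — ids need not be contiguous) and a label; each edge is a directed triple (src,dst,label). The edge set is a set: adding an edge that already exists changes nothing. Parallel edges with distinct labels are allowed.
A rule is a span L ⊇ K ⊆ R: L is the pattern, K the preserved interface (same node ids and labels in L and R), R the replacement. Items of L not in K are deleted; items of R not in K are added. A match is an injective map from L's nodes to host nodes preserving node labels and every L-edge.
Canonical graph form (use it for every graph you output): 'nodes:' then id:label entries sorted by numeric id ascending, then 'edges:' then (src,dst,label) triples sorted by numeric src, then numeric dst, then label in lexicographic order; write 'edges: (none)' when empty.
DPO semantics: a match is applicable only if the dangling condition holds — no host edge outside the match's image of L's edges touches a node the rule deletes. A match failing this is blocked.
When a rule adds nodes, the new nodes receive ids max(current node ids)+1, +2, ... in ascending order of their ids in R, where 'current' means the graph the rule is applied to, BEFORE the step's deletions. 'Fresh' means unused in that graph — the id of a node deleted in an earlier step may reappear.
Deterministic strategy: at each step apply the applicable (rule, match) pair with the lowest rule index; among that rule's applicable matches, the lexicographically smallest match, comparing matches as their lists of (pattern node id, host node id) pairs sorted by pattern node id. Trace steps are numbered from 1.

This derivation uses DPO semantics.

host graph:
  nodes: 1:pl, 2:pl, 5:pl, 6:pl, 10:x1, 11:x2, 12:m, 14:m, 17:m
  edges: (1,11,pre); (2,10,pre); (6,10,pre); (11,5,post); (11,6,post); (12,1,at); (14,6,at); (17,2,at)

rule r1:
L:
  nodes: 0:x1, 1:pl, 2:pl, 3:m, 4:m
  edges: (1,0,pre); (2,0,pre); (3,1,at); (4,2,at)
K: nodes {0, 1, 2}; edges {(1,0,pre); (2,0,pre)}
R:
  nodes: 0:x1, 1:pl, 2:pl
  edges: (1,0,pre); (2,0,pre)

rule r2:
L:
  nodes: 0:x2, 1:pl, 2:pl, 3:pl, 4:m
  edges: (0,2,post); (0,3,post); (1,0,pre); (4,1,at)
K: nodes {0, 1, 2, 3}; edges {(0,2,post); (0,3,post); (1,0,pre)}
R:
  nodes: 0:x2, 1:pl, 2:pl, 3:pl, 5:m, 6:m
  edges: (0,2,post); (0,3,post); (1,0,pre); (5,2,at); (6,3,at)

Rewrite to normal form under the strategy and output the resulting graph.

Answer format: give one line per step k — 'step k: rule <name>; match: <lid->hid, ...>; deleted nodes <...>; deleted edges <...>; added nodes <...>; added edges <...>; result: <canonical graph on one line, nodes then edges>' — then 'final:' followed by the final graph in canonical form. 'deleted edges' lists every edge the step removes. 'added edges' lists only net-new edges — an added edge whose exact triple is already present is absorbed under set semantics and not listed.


step 1: rule r1; match: 0->10, 1->2, 2->6, 3->17, 4->14; deleted nodes 14, 17; deleted edges (14,6,at); (17,2,at); added nodes (none); added edges (none); result: nodes: 1:pl, 2:pl, 5:pl, 6:pl, 10:x1, 11:x2, 12:m edges: (1,11,pre); (2,10,pre); (6,10,pre); (11,5,post); (11,6,post); (12,1,at)
step 2: rule r2; match: 0->11, 1->1, 2->5, 3->6, 4->12; deleted nodes 12; deleted edges (12,1,at); added nodes 13, 14; added edges (13,5,at); (14,6,at); result: nodes: 1:pl, 2:pl, 5:pl, 6:pl, 10:x1, 11:x2, 13:m, 14:m edges: (1,11,pre); (2,10,pre); (6,10,pre); (11,5,post); (11,6,post); (13,5,at); (14,6,at)
final:
nodes: 1:pl, 2:pl, 5:pl, 6:pl, 10:x1, 11:x2, 13:m, 14:m
edges: (1,11,pre); (2,10,pre); (6,10,pre); (11,5,post); (11,6,post); (13,5,at); (14,6,at)


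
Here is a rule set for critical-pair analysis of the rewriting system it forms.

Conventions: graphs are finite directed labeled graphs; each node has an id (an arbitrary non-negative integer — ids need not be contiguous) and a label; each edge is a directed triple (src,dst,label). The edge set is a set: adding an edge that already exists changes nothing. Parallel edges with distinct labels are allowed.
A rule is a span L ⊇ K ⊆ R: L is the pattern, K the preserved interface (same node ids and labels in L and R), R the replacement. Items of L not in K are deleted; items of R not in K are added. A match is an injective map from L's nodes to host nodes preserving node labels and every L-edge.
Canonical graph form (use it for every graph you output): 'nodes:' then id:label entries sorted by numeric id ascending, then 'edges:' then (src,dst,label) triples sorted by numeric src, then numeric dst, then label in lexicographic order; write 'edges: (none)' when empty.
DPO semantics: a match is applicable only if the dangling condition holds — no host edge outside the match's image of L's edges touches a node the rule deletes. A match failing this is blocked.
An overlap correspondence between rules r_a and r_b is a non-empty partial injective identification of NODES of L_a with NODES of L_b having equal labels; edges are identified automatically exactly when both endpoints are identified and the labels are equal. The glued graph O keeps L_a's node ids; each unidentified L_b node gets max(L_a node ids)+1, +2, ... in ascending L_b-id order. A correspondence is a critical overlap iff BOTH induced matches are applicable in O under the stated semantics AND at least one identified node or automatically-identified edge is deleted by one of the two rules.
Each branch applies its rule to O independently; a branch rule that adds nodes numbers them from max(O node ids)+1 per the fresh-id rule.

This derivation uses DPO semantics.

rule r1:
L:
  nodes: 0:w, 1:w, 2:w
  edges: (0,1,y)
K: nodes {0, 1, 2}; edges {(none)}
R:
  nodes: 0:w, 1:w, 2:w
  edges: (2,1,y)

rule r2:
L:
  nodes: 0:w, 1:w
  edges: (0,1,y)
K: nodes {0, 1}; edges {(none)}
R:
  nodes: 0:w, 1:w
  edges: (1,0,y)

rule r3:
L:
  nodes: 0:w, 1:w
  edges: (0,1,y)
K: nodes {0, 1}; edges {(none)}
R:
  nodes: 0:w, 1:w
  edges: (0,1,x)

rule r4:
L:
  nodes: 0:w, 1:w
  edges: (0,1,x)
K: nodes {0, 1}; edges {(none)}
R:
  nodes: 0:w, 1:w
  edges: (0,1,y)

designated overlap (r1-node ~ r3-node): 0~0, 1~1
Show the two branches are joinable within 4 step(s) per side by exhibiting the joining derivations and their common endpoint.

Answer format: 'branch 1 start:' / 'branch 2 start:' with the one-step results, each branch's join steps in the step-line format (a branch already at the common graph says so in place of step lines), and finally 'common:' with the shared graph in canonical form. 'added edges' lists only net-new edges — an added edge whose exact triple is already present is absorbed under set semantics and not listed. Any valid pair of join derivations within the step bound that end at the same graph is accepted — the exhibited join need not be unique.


branch 1 start:
nodes: 0:w, 1:w, 2:w
edges: (2,1,y)
branch 2 start:
nodes: 0:w, 1:w, 2:w
edges: (0,1,x)
branch 1 step 1: rule r1; match: 0->2, 1->1, 2->0; deleted nodes (none); deleted edges (2,1,y); added nodes (none); added edges (0,1,y); result: nodes: 0:w, 1:w, 2:w edges: (0,1,y)
branch 2 step 1: rule r4; match: 0->0, 1->1; deleted nodes (none); deleted edges (0,1,x); added nodes (none); added edges (0,1,y); result: nodes: 0:w, 1:w, 2:w edges: (0,1,y)
common:
nodes: 0:w, 1:w, 2:w
edges: (0,1,y)


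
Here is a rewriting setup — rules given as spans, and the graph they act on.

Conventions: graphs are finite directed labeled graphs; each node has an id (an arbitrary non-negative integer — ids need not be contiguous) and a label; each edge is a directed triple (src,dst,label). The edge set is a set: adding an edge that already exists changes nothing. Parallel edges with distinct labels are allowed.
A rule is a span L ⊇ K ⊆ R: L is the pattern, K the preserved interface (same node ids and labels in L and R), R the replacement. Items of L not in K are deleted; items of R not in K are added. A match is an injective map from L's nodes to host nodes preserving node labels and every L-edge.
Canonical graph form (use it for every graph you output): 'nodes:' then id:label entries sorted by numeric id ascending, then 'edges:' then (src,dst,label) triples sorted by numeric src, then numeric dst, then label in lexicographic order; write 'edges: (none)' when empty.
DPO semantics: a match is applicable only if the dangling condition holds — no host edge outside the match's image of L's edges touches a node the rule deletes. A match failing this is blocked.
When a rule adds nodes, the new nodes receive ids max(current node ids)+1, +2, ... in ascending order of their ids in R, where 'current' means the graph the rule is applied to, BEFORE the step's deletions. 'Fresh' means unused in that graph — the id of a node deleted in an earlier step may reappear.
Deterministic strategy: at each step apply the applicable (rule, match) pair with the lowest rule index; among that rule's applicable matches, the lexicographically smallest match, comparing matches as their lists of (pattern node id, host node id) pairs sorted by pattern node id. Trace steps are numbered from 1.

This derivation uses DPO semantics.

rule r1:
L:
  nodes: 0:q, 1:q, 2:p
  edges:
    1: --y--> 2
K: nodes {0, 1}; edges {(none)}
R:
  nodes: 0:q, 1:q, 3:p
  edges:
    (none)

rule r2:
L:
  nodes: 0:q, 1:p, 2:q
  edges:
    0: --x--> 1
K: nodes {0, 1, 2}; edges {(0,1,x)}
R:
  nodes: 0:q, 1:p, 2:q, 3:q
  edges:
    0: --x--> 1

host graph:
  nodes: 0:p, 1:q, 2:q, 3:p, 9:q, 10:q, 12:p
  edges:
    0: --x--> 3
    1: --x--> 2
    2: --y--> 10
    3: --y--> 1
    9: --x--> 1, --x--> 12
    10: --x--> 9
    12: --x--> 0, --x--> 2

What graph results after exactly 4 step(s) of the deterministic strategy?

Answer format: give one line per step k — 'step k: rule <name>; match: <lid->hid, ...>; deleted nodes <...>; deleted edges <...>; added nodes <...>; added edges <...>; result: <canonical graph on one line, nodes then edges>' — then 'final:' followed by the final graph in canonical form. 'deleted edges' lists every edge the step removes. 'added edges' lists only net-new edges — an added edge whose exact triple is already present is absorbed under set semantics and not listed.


step 1: rule r2; match: 0->9, 1->12, 2->1; deleted nodes (none); deleted edges (none); added nodes 13; added edges (none); result: nodes: 0:p, 1:q, 2:q, 3:p, 9:q, 10:q, 12:p, 13:q edges: (0,3,x); (1,2,x); (2,10,y); (3,1,y); (9,1,x); (9,12,x); (10,9,x); (12,0,x); (12,2,x)
step 2: rule r2; match: 0->9, 1->12, 2->1; deleted nodes (none); deleted edges (none); added nodes 14; added edges (none); result: nodes: 0:p, 1:q, 2:q, 3:p, 9:q, 10:q, 12:p, 13:q, 14:q edges: (0,3,x); (1,2,x); (2,10,y); (3,1,y); (9,1,x); (9,12,x); (10,9,x); (12,0,x); (12,2,x)
step 3: rule r2; match: 0->9, 1->12, 2->1; deleted nodes (none); deleted edges (none); added nodes 15; added edges (none); result: nodes: 0:p, 1:q, 2:q, 3:p, 9:q, 10:q, 12:p, 13:q, 14:q, 15:q edges: (0,3,x); (1,2,x); (2,10,y); (3,1,y); (9,1,x); (9,12,x); (10,9,x); (12,0,x); (12,2,x)
step 4: rule r2; match: 0->9, 1->12, 2->1; deleted nodes (none); deleted edges (none); added nodes 16; added edges (none); result: nodes: 0:p, 1:q, 2:q, 3:p, 9:q, 10:q, 12:p, 13:q, 14:q, 15:q, 16:q edges: (0,3,x); (1,2,x); (2,10,y); (3,1,y); (9,1,x); (9,12,x); (10,9,x); (12,0,x); (12,2,x)
final:
nodes: 0:p, 1:q, 2:q, 3:p, 9:q, 10:q, 12:p, 13:q, 14:q, 15:q, 16:q
edges: (0,3,x); (1,2,x); (2,10,y); (3,1,y); (9,1,x); (9,12,x); (10,9,x); (12,0,x); (12,2,x)


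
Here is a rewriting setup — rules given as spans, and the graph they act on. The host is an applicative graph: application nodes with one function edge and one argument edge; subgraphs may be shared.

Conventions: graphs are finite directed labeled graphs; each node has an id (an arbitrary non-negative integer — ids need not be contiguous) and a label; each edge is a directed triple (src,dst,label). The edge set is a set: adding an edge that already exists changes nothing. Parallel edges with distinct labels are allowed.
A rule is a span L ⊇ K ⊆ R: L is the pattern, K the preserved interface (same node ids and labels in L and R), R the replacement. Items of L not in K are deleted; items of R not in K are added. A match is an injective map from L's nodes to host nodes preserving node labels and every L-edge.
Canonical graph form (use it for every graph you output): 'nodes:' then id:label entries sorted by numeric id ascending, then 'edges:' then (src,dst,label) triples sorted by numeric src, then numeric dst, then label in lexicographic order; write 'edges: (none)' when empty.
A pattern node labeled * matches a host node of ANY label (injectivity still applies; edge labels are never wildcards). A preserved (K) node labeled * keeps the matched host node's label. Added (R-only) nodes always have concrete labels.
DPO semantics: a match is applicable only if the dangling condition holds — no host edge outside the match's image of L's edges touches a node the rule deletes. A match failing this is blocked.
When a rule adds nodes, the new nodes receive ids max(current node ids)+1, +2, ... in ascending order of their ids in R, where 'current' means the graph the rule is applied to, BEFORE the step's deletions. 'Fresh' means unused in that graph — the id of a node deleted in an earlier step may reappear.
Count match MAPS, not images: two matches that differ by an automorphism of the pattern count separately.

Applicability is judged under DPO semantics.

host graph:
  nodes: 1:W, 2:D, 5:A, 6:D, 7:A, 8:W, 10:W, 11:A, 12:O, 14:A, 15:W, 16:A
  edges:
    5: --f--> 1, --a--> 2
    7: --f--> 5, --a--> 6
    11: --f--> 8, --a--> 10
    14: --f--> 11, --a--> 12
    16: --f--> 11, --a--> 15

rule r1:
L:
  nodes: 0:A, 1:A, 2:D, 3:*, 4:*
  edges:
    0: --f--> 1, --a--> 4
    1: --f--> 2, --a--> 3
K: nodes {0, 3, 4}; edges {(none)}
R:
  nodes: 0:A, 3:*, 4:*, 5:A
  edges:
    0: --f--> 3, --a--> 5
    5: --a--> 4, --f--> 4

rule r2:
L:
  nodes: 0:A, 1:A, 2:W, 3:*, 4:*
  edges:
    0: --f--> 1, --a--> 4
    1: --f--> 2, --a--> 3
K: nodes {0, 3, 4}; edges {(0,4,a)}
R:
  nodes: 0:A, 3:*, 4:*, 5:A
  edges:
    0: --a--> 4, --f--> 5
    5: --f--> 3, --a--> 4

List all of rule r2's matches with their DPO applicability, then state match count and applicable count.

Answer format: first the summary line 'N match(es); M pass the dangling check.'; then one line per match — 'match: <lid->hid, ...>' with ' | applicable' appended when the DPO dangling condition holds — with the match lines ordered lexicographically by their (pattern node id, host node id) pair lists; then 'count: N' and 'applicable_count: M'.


3 match(es); 1 pass the dangling check.
match: 0->7, 1->5, 2->1, 3->2, 4->6 | applicable
match: 0->14, 1->11, 2->8, 3->10, 4->12
match: 0->16, 1->11, 2->8, 3->10, 4->15
count: 3
applicable_count: 1


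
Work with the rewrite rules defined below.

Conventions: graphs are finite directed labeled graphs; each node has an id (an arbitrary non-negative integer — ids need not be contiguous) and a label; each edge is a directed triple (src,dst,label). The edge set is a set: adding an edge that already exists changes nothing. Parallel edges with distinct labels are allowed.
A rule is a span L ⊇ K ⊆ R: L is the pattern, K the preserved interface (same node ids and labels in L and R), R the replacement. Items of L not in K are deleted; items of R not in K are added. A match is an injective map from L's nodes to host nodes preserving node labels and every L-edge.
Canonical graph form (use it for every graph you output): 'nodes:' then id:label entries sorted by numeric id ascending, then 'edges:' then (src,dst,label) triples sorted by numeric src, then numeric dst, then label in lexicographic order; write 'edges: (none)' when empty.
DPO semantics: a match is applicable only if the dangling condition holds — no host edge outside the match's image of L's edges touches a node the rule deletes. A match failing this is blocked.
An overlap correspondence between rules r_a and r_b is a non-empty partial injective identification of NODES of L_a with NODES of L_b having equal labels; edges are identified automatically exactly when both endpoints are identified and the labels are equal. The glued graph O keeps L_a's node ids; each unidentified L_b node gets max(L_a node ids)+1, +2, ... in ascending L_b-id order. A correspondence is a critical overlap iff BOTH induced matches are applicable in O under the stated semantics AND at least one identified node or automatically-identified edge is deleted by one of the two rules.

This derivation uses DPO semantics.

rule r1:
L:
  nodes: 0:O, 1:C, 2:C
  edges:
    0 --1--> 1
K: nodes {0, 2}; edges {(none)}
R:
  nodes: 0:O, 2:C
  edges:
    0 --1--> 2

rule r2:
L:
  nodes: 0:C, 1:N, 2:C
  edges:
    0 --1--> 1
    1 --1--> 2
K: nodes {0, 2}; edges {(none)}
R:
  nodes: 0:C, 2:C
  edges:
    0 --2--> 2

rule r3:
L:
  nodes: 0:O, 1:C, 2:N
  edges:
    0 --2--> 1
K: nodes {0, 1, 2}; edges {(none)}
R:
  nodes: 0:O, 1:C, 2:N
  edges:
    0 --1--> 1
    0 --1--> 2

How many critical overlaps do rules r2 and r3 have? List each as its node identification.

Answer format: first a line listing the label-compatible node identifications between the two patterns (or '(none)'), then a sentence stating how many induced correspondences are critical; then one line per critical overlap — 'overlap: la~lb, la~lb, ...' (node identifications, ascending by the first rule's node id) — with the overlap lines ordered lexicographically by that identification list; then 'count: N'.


label-compatible node identifications between L(r2) and L(r3): 0~1, 1~2, 2~1
3 of the induced correspondences are critical overlaps of r2 and r3.
overlap: 0~1, 1~2
overlap: 1~2
overlap: 1~2, 2~1
count: 3


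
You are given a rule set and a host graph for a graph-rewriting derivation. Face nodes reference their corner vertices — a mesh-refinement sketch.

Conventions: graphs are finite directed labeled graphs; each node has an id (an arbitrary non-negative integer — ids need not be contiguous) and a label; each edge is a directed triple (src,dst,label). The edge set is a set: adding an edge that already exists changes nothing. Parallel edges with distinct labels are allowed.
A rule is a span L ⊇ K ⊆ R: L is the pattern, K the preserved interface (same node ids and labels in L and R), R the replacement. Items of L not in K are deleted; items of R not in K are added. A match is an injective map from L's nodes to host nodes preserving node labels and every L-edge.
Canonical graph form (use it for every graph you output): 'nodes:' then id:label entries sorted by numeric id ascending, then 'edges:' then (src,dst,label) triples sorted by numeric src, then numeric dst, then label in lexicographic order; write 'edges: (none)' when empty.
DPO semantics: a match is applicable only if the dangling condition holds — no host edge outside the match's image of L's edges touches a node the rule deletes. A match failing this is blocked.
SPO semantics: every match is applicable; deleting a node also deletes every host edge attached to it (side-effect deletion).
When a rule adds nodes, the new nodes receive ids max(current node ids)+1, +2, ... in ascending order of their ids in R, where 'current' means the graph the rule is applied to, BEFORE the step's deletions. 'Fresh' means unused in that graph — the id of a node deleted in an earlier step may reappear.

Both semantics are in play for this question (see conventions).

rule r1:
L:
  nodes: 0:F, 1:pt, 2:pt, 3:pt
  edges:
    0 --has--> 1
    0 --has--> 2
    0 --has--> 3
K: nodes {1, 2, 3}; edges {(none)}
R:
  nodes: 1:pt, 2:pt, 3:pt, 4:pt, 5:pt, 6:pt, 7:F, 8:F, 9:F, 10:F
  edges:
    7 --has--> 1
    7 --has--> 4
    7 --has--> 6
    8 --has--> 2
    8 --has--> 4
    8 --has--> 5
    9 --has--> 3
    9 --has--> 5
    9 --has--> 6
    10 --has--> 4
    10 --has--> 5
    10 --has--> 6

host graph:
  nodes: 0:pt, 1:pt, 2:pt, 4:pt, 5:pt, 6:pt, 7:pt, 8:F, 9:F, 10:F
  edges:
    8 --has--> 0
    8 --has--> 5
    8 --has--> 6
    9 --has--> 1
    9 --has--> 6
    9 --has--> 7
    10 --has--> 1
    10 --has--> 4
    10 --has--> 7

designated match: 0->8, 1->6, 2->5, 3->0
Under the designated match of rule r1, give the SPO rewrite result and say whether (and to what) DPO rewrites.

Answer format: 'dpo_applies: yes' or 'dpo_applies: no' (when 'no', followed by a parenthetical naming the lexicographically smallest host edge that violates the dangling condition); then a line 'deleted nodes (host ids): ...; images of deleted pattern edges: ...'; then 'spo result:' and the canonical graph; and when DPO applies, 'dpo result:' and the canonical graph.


dpo_applies: yes
deleted nodes (host ids): 8; images of deleted pattern edges: (8,0,has); (8,5,has); (8,6,has)
spo result:
nodes: 0:pt, 1:pt, 2:pt, 4:pt, 5:pt, 6:pt, 7:pt, 9:F, 10:F, 11:pt, 12:pt, 13:pt, 14:F, 15:F, 16:F, 17:F
edges: (9,1,has); (9,6,has); (9,7,has); (10,1,has); (10,4,has); (10,7,has); (14,6,has); (14,11,has); (14,13,has); (15,5,has); (15,11,has); (15,12,has); (16,0,has); (16,12,has); (16,13,has); (17,11,has); (17,12,has); (17,13,has)
dpo result:
nodes: 0:pt, 1:pt, 2:pt, 4:pt, 5:pt, 6:pt, 7:pt, 9:F, 10:F, 11:pt, 12:pt, 13:pt, 14:F, 15:F, 16:F, 17:F
edges: (9,1,has); (9,6,has); (9,7,has); (10,1,has); (10,4,has); (10,7,has); (14,6,has); (14,11,has); (14,13,has); (15,5,has); (15,11,has); (15,12,has); (16,0,has); (16,12,has); (16,13,has); (17,11,has); (17,12,has); (17,13,has)


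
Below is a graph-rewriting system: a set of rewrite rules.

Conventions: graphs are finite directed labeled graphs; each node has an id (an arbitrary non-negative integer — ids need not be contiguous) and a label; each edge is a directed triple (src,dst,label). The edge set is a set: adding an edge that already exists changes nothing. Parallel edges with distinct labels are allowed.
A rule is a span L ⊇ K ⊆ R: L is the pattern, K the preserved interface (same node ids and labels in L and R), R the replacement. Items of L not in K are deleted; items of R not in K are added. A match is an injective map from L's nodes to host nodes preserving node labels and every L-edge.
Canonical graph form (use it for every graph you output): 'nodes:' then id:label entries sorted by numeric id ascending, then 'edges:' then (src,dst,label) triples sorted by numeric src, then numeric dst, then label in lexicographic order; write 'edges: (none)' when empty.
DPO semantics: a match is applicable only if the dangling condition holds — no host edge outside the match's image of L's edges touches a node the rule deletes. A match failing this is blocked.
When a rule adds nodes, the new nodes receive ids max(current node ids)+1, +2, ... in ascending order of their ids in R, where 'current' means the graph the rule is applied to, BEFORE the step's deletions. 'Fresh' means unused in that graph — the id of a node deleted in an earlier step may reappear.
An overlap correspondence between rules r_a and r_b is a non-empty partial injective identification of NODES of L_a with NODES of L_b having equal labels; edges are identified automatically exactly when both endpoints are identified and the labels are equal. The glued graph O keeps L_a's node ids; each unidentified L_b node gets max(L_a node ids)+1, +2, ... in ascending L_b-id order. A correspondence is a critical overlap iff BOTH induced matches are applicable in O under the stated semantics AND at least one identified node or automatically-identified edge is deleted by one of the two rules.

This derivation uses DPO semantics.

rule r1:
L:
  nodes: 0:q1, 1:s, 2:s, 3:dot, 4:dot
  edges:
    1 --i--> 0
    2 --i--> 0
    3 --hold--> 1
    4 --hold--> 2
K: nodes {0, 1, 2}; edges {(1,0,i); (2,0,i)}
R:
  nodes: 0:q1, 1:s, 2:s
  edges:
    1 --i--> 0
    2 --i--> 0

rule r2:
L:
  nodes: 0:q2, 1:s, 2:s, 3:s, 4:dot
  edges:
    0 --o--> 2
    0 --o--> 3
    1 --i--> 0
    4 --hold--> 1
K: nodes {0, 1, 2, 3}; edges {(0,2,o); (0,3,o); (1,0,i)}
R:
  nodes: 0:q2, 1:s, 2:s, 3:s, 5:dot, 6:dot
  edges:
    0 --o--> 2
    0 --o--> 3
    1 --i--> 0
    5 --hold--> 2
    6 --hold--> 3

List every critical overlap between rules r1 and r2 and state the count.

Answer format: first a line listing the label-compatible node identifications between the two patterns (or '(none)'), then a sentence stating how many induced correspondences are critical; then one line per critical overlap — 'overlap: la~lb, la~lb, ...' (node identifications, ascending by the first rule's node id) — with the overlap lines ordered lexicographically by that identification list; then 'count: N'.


label-compatible node identifications between L(r1) and L(r2): 1~1, 1~2, 1~3, 2~1, 2~2, 2~3, 3~4, 4~4
6 of the induced correspondences are critical overlaps of r1 and r2.
overlap: 1~1, 2~2, 3~4
overlap: 1~1, 2~3, 3~4
overlap: 1~1, 3~4
overlap: 1~2, 2~1, 4~4
overlap: 1~3, 2~1, 4~4
overlap: 2~1, 4~4
count: 6


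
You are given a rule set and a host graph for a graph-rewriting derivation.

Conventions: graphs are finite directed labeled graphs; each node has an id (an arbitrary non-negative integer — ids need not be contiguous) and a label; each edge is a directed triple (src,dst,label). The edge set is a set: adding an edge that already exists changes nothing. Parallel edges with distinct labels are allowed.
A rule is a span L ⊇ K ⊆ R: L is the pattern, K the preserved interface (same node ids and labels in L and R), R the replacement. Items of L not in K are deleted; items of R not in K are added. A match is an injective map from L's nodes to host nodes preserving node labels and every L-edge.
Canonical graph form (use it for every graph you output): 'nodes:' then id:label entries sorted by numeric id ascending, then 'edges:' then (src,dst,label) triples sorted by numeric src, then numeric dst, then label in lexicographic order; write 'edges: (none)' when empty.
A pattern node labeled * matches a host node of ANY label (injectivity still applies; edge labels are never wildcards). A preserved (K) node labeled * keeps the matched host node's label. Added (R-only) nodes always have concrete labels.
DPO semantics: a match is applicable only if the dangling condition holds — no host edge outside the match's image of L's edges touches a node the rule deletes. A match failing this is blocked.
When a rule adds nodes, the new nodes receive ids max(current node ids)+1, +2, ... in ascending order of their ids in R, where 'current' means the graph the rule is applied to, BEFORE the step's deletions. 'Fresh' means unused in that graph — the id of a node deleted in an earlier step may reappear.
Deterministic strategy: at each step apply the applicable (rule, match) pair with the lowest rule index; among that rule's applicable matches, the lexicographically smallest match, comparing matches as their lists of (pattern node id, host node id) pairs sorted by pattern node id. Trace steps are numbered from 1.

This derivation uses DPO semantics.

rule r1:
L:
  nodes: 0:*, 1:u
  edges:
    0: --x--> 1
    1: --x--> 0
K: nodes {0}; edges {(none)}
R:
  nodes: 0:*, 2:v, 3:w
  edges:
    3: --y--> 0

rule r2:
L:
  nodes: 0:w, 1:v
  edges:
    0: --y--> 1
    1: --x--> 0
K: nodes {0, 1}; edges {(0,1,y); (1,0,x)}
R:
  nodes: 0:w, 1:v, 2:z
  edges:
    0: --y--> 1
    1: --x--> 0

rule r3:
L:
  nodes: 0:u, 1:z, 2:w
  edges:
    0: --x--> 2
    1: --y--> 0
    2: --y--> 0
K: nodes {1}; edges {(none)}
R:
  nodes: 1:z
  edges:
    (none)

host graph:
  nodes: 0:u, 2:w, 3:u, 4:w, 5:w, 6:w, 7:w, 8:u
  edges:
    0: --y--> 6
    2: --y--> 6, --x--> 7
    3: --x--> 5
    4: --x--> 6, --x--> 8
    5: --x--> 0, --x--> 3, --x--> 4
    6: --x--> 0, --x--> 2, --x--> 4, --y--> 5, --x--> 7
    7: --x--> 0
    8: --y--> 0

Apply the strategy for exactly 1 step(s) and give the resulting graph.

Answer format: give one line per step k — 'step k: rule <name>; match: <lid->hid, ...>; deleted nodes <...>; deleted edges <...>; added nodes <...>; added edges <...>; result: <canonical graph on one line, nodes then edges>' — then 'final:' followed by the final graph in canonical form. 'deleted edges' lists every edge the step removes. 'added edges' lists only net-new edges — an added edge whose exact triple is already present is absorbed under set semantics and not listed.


step 1: rule r1; match: 0->5, 1->3; deleted nodes 3; deleted edges (3,5,x); (5,3,x); added nodes 9, 10; added edges (10,5,y); result: nodes: 0:u, 2:w, 4:w, 5:w, 6:w, 7:w, 8:u, 9:v, 10:w edges: (0,6,y); (2,6,y); (2,7,x); (4,6,x); (4,8,x); (5,0,x); (5,4,x); (6,0,x); (6,2,x); (6,4,x); (6,5,y); (6,7,x); (7,0,x); (8,0,y); (10,5,y)
final:
nodes: 0:u, 2:w, 4:w, 5:w, 6:w, 7:w, 8:u, 9:v, 10:w
edges: (0,6,y); (2,6,y); (2,7,x); (4,6,x); (4,8,x); (5,0,x); (5,4,x); (6,0,x); (6,2,x); (6,4,x); (6,5,y); (6,7,x); (7,0,x); (8,0,y); (10,5,y)


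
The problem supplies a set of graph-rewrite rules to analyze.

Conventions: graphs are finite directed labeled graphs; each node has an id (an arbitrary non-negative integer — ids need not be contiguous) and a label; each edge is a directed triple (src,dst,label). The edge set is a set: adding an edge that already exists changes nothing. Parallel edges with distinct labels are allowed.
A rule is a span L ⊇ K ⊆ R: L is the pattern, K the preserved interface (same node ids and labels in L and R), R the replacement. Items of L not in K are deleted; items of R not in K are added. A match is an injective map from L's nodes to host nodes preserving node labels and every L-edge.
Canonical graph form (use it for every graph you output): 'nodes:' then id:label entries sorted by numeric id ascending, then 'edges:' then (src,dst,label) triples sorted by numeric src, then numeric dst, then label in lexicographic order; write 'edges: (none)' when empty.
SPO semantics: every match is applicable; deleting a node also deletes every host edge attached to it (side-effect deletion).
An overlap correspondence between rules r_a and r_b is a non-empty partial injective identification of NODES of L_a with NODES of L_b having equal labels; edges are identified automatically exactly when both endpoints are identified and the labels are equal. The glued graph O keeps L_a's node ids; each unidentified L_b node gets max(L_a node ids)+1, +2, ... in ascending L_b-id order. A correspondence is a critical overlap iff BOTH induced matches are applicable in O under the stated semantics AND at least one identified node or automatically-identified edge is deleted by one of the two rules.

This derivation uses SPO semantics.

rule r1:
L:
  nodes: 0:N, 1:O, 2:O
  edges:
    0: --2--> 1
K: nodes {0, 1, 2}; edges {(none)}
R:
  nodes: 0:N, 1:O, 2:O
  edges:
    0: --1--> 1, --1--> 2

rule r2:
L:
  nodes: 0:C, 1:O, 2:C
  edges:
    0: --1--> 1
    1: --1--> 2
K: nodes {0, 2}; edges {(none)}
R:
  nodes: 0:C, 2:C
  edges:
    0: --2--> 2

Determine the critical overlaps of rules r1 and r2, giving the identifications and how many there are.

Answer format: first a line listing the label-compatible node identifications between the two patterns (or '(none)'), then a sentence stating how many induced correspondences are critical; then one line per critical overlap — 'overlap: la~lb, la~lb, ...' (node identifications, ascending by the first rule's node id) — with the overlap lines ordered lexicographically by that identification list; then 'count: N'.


label-compatible node identifications between L(r1) and L(r2): 1~1, 2~1
2 of the induced correspondences are critical overlaps of r1 and r2.
overlap: 1~1
overlap: 2~1
count: 2


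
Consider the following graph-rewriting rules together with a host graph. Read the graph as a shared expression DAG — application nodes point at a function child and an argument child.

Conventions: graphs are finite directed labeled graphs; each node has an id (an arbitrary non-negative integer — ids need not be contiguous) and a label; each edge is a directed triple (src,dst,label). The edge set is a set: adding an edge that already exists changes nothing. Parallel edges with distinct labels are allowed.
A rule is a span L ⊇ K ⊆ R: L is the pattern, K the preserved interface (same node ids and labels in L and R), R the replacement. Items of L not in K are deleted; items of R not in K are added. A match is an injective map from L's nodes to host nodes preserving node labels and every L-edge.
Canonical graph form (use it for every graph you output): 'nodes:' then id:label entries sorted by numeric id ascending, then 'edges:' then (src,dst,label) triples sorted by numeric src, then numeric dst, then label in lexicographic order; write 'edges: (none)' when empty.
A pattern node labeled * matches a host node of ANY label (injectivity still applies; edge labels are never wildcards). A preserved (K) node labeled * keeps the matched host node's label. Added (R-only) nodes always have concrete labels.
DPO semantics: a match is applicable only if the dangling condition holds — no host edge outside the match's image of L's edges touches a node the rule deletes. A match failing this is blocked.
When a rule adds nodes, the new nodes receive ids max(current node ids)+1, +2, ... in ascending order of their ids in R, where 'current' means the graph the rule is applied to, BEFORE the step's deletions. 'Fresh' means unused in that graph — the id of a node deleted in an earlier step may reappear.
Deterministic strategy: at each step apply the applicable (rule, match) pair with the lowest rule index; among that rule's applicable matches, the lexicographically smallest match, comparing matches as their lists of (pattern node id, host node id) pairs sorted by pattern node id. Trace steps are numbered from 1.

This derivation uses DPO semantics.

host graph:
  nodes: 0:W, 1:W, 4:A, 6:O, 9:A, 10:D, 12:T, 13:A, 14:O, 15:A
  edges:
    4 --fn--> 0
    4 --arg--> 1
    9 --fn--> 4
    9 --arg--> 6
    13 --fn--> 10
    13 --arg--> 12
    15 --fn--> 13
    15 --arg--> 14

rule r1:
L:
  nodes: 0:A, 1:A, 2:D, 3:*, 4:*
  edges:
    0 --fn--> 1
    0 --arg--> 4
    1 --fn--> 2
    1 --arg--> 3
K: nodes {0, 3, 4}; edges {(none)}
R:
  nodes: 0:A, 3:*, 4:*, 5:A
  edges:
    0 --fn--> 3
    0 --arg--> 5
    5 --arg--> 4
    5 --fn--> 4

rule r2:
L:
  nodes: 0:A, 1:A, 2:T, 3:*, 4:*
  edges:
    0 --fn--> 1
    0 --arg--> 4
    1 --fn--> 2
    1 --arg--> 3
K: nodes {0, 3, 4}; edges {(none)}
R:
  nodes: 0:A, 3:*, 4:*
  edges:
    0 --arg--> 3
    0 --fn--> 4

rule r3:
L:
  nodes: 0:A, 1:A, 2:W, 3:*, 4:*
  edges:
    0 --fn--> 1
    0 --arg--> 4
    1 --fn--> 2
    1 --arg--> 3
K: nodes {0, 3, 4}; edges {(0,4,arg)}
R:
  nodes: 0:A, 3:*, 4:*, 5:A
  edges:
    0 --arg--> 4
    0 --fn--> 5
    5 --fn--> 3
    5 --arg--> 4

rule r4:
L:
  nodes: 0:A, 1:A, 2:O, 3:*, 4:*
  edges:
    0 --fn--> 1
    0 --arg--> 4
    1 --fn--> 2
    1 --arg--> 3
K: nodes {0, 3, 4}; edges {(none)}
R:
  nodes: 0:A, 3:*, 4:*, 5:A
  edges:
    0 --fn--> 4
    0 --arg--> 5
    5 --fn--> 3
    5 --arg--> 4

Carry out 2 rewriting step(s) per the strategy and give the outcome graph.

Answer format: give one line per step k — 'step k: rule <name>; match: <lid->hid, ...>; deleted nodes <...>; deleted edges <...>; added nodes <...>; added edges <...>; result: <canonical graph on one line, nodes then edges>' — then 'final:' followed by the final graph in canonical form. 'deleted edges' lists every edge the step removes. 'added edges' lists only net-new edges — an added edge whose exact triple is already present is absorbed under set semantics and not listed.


step 1: rule r1; match: 0->15, 1->13, 2->10, 3->12, 4->14; deleted nodes 10, 13; deleted edges (13,10,fn); (13,12,arg); (15,13,fn); (15,14,arg); added nodes 16; added edges (15,12,fn); (15,16,arg); (16,14,arg); (16,14,fn); result: nodes: 0:W, 1:W, 4:A, 6:O, 9:A, 12:T, 14:O, 15:A, 16:A edges: (4,0,fn); (4,1,arg); (9,4,fn); (9,6,arg); (15,12,fn); (15,16,arg); (16,14,arg); (16,14,fn)
step 2: rule r3; match: 0->9, 1->4, 2->0, 3->1, 4->6; deleted nodes 0, 4; deleted edges (4,0,fn); (4,1,arg); (9,4,fn); added nodes 17; added edges (9,17,fn); (17,1,fn); (17,6,arg); result: nodes: 1:W, 6:O, 9:A, 12:T, 14:O, 15:A, 16:A, 17:A edges: (9,6,arg); (9,17,fn); (15,12,fn); (15,16,arg); (16,14,arg); (16,14,fn); (17,1,fn); (17,6,arg)
final:
nodes: 1:W, 6:O, 9:A, 12:T, 14:O, 15:A, 16:A, 17:A
edges: (9,6,arg); (9,17,fn); (15,12,fn); (15,16,arg); (16,14,arg); (16,14,fn); (17,1,fn); (17,6,arg)


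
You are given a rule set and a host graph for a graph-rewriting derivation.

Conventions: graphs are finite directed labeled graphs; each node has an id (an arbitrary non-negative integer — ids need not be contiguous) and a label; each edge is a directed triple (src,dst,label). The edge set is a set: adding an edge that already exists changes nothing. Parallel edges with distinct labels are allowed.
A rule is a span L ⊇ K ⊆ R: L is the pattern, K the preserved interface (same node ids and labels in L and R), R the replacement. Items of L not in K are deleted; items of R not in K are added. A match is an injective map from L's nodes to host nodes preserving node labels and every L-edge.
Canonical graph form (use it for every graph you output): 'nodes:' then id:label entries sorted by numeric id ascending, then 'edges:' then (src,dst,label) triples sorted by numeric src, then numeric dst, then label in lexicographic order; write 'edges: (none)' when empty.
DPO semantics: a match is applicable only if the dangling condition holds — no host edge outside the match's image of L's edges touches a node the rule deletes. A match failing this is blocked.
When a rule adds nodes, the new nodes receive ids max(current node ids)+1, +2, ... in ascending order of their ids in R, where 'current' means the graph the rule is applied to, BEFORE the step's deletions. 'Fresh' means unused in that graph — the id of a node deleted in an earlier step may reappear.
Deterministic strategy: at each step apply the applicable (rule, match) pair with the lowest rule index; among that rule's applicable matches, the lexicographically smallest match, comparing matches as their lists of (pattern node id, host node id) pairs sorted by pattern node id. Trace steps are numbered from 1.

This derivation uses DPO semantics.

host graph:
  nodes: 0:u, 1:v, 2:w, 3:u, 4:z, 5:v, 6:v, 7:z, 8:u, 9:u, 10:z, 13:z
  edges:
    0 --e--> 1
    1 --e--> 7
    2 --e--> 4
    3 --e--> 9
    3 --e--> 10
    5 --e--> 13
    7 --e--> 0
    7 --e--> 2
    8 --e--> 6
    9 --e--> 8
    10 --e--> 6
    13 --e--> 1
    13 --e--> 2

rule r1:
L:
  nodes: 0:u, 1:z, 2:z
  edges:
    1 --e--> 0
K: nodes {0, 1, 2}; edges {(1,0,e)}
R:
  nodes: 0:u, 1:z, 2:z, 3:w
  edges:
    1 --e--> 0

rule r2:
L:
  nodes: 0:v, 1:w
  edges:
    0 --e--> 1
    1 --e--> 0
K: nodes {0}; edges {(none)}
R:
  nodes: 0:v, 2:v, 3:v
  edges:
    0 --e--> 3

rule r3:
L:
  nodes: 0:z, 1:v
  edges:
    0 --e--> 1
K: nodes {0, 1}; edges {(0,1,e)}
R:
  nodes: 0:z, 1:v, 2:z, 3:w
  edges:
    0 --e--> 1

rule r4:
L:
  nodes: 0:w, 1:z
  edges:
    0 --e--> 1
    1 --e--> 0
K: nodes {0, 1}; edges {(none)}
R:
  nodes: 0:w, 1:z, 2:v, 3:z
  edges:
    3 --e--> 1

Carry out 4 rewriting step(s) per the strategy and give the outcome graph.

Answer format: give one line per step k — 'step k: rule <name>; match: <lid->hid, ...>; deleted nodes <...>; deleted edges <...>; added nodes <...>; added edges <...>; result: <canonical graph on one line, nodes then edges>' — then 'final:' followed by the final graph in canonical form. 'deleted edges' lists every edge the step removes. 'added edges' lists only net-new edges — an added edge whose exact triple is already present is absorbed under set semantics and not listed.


step 1: rule r1; match: 0->0, 1->7, 2->4; deleted nodes (none); deleted edges (none); added nodes 14; added edges (none); result: nodes: 0:u, 1:v, 2:w, 3:u, 4:z, 5:v, 6:v, 7:z, 8:u, 9:u, 10:z, 13:z, 14:w edges: (0,1,e); (1,7,e); (2,4,e); (3,9,e); (3,10,e); (5,13,e); (7,0,e); (7,2,e); (8,6,e); (9,8,e); (10,6,e); (13,1,e); (13,2,e)
step 2: rule r1; match: 0->0, 1->7, 2->4; deleted nodes (none); deleted edges (none); added nodes 15; added edges (none); result: nodes: 0:u, 1:v, 2:w, 3:u, 4:z, 5:v, 6:v, 7:z, 8:u, 9:u, 10:z, 13:z, 14:w, 15:w edges: (0,1,e); (1,7,e); (2,4,e); (3,9,e); (3,10,e); (5,13,e); (7,0,e); (7,2,e); (8,6,e); (9,8,e); (10,6,e); (13,1,e); (13,2,e)
step 3: rule r1; match: 0->0, 1->7, 2->4; deleted nodes (none); deleted edges (none); added nodes 16; added edges (none); result: nodes: 0:u, 1:v, 2:w, 3:u, 4:z, 5:v, 6:v, 7:z, 8:u, 9:u, 10:z, 13:z, 14:w, 15:w, 16:w edges: (0,1,e); (1,7,e); (2,4,e); (3,9,e); (3,10,e); (5,13,e); (7,0,e); (7,2,e); (8,6,e); (9,8,e); (10,6,e); (13,1,e); (13,2,e)
step 4: rule r1; match: 0->0, 1->7, 2->4; deleted nodes (none); deleted edges (none); added nodes 17; added edges (none); result: nodes: 0:u, 1:v, 2:w, 3:u, 4:z, 5:v, 6:v, 7:z, 8:u, 9:u, 10:z, 13:z, 14:w, 15:w, 16:w, 17:w edges: (0,1,e); (1,7,e); (2,4,e); (3,9,e); (3,10,e); (5,13,e); (7,0,e); (7,2,e); (8,6,e); (9,8,e); (10,6,e); (13,1,e); (13,2,e)
final:
nodes: 0:u, 1:v, 2:w, 3:u, 4:z, 5:v, 6:v, 7:z, 8:u, 9:u, 10:z, 13:z, 14:w, 15:w, 16:w, 17:w
edges: (0,1,e); (1,7,e); (2,4,e); (3,9,e); (3,10,e); (5,13,e); (7,0,e); (7,2,e); (8,6,e); (9,8,e); (10,6,e); (13,1,e); (13,2,e)
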